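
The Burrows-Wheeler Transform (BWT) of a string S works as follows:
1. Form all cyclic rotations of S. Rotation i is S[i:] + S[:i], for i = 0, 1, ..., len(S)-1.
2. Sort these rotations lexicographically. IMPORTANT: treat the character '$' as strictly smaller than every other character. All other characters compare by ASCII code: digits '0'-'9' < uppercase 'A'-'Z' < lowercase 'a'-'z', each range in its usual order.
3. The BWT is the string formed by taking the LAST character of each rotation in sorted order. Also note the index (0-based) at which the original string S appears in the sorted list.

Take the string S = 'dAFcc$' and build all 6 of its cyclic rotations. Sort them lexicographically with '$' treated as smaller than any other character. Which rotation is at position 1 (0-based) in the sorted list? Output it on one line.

All 6 rotations (rotation i = S[i:]+S[:i]):
  rot[0] = dAFcc$
  rot[1] = AFcc$d
  rot[2] = Fcc$dA
  rot[3] = cc$dAF
  rot[4] = c$dAFc
  rot[5] = $dAFcc
Sorted (with $ < everything):
  sorted[0] = $dAFcc
  sorted[1] = AFcc$d
  sorted[2] = Fcc$dA
  sorted[3] = c$dAFc
  sorted[4] = cc$dAF
  sorted[5] = dAFcc$
sorted[1] = AFcc$d

Answer: AFcc$d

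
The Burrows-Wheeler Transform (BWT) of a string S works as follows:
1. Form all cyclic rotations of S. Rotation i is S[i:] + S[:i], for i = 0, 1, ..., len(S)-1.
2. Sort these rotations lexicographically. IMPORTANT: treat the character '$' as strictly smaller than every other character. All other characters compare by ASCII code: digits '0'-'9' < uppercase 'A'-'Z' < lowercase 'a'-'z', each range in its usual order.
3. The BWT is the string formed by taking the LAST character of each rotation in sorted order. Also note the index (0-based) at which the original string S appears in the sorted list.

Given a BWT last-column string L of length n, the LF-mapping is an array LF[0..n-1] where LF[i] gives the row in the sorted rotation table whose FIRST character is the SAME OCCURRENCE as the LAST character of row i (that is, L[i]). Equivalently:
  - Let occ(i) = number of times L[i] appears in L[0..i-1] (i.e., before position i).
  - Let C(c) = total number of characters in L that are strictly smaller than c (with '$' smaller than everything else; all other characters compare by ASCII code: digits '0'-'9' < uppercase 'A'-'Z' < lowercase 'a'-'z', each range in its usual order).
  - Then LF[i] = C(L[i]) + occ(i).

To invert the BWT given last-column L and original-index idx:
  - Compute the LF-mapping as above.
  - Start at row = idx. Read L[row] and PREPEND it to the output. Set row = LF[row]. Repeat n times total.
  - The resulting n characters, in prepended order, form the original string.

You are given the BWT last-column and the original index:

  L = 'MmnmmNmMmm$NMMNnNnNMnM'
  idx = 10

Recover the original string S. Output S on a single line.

LF mapping: 1 12 18 13 14 7 15 2 16 17 0 8 3 4 9 19 10 20 11 5 21 6
Walk LF starting at row 10, prepending L[row]:
  step 1: row=10, L[10]='$', prepend. Next row=LF[10]=0
  step 2: row=0, L[0]='M', prepend. Next row=LF[0]=1
  step 3: row=1, L[1]='m', prepend. Next row=LF[1]=12
  step 4: row=12, L[12]='M', prepend. Next row=LF[12]=3
  step 5: row=3, L[3]='m', prepend. Next row=LF[3]=13
  step 6: row=13, L[13]='M', prepend. Next row=LF[13]=4
  step 7: row=4, L[4]='m', prepend. Next row=LF[4]=14
  step 8: row=14, L[14]='N', prepend. Next row=LF[14]=9
  step 9: row=9, L[9]='m', prepend. Next row=LF[9]=17
  step 10: row=17, L[17]='n', prepend. Next row=LF[17]=20
  step 11: row=20, L[20]='n', prepend. Next row=LF[20]=21
  step 12: row=21, L[21]='M', prepend. Next row=LF[21]=6
  step 13: row=6, L[6]='m', prepend. Next row=LF[6]=15
  step 14: row=15, L[15]='n', prepend. Next row=LF[15]=19
  step 15: row=19, L[19]='M', prepend. Next row=LF[19]=5
  step 16: row=5, L[5]='N', prepend. Next row=LF[5]=7
  step 17: row=7, L[7]='M', prepend. Next row=LF[7]=2
  step 18: row=2, L[2]='n', prepend. Next row=LF[2]=18
  step 19: row=18, L[18]='N', prepend. Next row=LF[18]=11
  step 20: row=11, L[11]='N', prepend. Next row=LF[11]=8
  step 21: row=8, L[8]='m', prepend. Next row=LF[8]=16
  step 22: row=16, L[16]='N', prepend. Next row=LF[16]=10
Reversed output: NmNNnMNMnmMnnmNmMmMmM$

Answer: NmNNnMNMnmMnnmNmMmMmM$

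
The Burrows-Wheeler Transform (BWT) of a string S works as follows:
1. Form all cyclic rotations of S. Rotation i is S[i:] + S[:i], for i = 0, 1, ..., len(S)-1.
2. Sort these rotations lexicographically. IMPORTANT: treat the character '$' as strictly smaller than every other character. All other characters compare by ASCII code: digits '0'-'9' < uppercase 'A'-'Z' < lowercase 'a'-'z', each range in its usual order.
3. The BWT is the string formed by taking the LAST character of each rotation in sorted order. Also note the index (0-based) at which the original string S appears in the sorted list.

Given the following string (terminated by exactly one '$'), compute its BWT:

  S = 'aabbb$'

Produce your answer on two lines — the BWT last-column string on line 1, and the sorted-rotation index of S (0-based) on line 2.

All 6 rotations (rotation i = S[i:]+S[:i]):
  rot[0] = aabbb$
  rot[1] = abbb$a
  rot[2] = bbb$aa
  rot[3] = bb$aab
  rot[4] = b$aabb
  rot[5] = $aabbb
Sorted (with $ < everything):
  sorted[0] = $aabbb  (last char: 'b')
  sorted[1] = aabbb$  (last char: '$')
  sorted[2] = abbb$a  (last char: 'a')
  sorted[3] = b$aabb  (last char: 'b')
  sorted[4] = bb$aab  (last char: 'b')
  sorted[5] = bbb$aa  (last char: 'a')
Last column: b$abba
Original string S is at sorted index 1

Answer: b$abba
1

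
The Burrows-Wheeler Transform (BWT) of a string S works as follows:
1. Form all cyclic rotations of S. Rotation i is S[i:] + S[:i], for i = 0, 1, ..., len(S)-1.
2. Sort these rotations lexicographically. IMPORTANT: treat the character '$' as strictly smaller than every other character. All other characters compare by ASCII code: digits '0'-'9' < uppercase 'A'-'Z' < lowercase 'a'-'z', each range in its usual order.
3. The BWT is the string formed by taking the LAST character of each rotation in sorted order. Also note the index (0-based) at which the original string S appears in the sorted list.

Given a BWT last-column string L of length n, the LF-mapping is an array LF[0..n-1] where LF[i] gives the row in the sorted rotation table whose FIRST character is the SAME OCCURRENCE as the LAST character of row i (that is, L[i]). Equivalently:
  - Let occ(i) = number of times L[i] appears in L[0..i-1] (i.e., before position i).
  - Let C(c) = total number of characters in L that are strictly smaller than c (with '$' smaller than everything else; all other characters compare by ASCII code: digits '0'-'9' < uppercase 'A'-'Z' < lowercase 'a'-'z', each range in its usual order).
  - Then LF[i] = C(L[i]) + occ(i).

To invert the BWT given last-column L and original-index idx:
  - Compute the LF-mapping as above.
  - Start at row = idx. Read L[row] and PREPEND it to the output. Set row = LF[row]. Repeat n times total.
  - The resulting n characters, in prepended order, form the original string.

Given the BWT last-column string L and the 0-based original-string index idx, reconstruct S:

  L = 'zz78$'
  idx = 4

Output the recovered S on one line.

Answer: z78z$

Derivation:
LF mapping: 3 4 1 2 0
Walk LF starting at row 4, prepending L[row]:
  step 1: row=4, L[4]='$', prepend. Next row=LF[4]=0
  step 2: row=0, L[0]='z', prepend. Next row=LF[0]=3
  step 3: row=3, L[3]='8', prepend. Next row=LF[3]=2
  step 4: row=2, L[2]='7', prepend. Next row=LF[2]=1
  step 5: row=1, L[1]='z', prepend. Next row=LF[1]=4
Reversed output: z78z$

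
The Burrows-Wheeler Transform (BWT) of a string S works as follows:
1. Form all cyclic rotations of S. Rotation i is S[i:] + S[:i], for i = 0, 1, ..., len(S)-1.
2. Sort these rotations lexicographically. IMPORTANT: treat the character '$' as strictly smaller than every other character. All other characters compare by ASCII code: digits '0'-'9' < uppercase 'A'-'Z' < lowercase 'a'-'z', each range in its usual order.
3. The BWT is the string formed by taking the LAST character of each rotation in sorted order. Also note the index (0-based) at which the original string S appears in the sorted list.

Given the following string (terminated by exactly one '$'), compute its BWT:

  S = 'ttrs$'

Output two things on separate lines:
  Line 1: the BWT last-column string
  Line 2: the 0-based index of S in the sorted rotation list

Answer: strt$
4

Derivation:
All 5 rotations (rotation i = S[i:]+S[:i]):
  rot[0] = ttrs$
  rot[1] = trs$t
  rot[2] = rs$tt
  rot[3] = s$ttr
  rot[4] = $ttrs
Sorted (with $ < everything):
  sorted[0] = $ttrs  (last char: 's')
  sorted[1] = rs$tt  (last char: 't')
  sorted[2] = s$ttr  (last char: 'r')
  sorted[3] = trs$t  (last char: 't')
  sorted[4] = ttrs$  (last char: '$')
Last column: strt$
Original string S is at sorted index 4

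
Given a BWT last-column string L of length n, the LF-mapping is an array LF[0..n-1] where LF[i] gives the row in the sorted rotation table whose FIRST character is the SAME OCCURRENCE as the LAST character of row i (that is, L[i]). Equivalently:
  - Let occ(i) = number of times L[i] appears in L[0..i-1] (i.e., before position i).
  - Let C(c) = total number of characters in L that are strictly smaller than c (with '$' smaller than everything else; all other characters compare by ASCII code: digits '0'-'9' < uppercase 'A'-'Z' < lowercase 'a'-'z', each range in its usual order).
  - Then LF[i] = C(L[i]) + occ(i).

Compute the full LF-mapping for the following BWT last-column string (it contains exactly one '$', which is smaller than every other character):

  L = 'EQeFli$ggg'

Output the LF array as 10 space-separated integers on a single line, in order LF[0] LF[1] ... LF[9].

Answer: 1 3 4 2 9 8 0 5 6 7

Derivation:
Char counts: '$':1, 'E':1, 'F':1, 'Q':1, 'e':1, 'g':3, 'i':1, 'l':1
C (first-col start): C('$')=0, C('E')=1, C('F')=2, C('Q')=3, C('e')=4, C('g')=5, C('i')=8, C('l')=9
L[0]='E': occ=0, LF[0]=C('E')+0=1+0=1
L[1]='Q': occ=0, LF[1]=C('Q')+0=3+0=3
L[2]='e': occ=0, LF[2]=C('e')+0=4+0=4
L[3]='F': occ=0, LF[3]=C('F')+0=2+0=2
L[4]='l': occ=0, LF[4]=C('l')+0=9+0=9
L[5]='i': occ=0, LF[5]=C('i')+0=8+0=8
L[6]='$': occ=0, LF[6]=C('$')+0=0+0=0
L[7]='g': occ=0, LF[7]=C('g')+0=5+0=5
L[8]='g': occ=1, LF[8]=C('g')+1=5+1=6
L[9]='g': occ=2, LF[9]=C('g')+2=5+2=7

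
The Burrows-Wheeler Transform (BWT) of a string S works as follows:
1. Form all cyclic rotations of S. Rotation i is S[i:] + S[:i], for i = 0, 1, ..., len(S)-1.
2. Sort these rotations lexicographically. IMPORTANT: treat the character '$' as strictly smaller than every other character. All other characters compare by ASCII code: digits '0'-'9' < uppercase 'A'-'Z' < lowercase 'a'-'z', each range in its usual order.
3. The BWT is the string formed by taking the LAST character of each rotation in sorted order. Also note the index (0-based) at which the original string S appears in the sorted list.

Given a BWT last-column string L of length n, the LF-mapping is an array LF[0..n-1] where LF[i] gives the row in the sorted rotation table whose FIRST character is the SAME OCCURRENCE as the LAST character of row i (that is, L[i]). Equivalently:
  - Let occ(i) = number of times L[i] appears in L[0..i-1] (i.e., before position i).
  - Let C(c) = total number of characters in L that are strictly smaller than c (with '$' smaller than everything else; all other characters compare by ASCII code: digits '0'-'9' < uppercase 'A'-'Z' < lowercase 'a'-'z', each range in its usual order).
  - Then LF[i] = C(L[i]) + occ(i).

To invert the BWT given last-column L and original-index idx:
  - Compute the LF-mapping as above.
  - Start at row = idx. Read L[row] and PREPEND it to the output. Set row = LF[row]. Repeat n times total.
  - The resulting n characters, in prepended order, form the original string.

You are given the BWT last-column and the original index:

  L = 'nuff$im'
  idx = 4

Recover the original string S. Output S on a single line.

LF mapping: 5 6 1 2 0 3 4
Walk LF starting at row 4, prepending L[row]:
  step 1: row=4, L[4]='$', prepend. Next row=LF[4]=0
  step 2: row=0, L[0]='n', prepend. Next row=LF[0]=5
  step 3: row=5, L[5]='i', prepend. Next row=LF[5]=3
  step 4: row=3, L[3]='f', prepend. Next row=LF[3]=2
  step 5: row=2, L[2]='f', prepend. Next row=LF[2]=1
  step 6: row=1, L[1]='u', prepend. Next row=LF[1]=6
  step 7: row=6, L[6]='m', prepend. Next row=LF[6]=4
Reversed output: muffin$

Answer: muffin$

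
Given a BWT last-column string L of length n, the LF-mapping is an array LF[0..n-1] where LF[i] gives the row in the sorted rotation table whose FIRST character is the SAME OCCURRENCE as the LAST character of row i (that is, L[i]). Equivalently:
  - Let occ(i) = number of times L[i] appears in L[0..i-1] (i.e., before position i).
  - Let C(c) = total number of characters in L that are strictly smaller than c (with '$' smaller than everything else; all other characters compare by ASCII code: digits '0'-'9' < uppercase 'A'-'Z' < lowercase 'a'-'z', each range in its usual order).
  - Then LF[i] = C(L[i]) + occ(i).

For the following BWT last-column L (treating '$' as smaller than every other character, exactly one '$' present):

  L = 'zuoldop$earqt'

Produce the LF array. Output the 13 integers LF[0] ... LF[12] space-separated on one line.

Char counts: '$':1, 'a':1, 'd':1, 'e':1, 'l':1, 'o':2, 'p':1, 'q':1, 'r':1, 't':1, 'u':1, 'z':1
C (first-col start): C('$')=0, C('a')=1, C('d')=2, C('e')=3, C('l')=4, C('o')=5, C('p')=7, C('q')=8, C('r')=9, C('t')=10, C('u')=11, C('z')=12
L[0]='z': occ=0, LF[0]=C('z')+0=12+0=12
L[1]='u': occ=0, LF[1]=C('u')+0=11+0=11
L[2]='o': occ=0, LF[2]=C('o')+0=5+0=5
L[3]='l': occ=0, LF[3]=C('l')+0=4+0=4
L[4]='d': occ=0, LF[4]=C('d')+0=2+0=2
L[5]='o': occ=1, LF[5]=C('o')+1=5+1=6
L[6]='p': occ=0, LF[6]=C('p')+0=7+0=7
L[7]='$': occ=0, LF[7]=C('$')+0=0+0=0
L[8]='e': occ=0, LF[8]=C('e')+0=3+0=3
L[9]='a': occ=0, LF[9]=C('a')+0=1+0=1
L[10]='r': occ=0, LF[10]=C('r')+0=9+0=9
L[11]='q': occ=0, LF[11]=C('q')+0=8+0=8
L[12]='t': occ=0, LF[12]=C('t')+0=10+0=10

Answer: 12 11 5 4 2 6 7 0 3 1 9 8 10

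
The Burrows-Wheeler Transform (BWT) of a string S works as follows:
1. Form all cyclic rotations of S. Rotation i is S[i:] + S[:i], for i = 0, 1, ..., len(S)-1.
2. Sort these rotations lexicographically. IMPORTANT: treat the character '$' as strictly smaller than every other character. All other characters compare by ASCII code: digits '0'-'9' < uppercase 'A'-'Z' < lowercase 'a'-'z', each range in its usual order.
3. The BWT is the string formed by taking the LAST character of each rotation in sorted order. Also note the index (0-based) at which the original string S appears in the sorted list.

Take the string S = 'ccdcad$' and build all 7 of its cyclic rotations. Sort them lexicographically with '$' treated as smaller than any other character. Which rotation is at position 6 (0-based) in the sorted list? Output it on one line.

All 7 rotations (rotation i = S[i:]+S[:i]):
  rot[0] = ccdcad$
  rot[1] = cdcad$c
  rot[2] = dcad$cc
  rot[3] = cad$ccd
  rot[4] = ad$ccdc
  rot[5] = d$ccdca
  rot[6] = $ccdcad
Sorted (with $ < everything):
  sorted[0] = $ccdcad
  sorted[1] = ad$ccdc
  sorted[2] = cad$ccd
  sorted[3] = ccdcad$
  sorted[4] = cdcad$c
  sorted[5] = d$ccdca
  sorted[6] = dcad$cc
sorted[6] = dcad$cc

Answer: dcad$cc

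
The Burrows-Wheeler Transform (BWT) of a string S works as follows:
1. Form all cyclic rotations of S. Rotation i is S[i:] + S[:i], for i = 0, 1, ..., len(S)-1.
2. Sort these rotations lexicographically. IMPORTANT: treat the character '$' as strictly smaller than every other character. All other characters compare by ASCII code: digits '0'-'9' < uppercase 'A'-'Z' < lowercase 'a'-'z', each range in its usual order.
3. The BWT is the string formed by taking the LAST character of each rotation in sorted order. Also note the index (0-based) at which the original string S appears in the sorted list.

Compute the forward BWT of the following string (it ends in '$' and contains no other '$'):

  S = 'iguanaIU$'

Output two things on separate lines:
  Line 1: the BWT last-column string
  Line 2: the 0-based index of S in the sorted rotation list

Answer: UaInui$ag
6

Derivation:
All 9 rotations (rotation i = S[i:]+S[:i]):
  rot[0] = iguanaIU$
  rot[1] = guanaIU$i
  rot[2] = uanaIU$ig
  rot[3] = anaIU$igu
  rot[4] = naIU$igua
  rot[5] = aIU$iguan
  rot[6] = IU$iguana
  rot[7] = U$iguanaI
  rot[8] = $iguanaIU
Sorted (with $ < everything):
  sorted[0] = $iguanaIU  (last char: 'U')
  sorted[1] = IU$iguana  (last char: 'a')
  sorted[2] = U$iguanaI  (last char: 'I')
  sorted[3] = aIU$iguan  (last char: 'n')
  sorted[4] = anaIU$igu  (last char: 'u')
  sorted[5] = guanaIU$i  (last char: 'i')
  sorted[6] = iguanaIU$  (last char: '$')
  sorted[7] = naIU$igua  (last char: 'a')
  sorted[8] = uanaIU$ig  (last char: 'g')
Last column: UaInui$ag
Original string S is at sorted index 6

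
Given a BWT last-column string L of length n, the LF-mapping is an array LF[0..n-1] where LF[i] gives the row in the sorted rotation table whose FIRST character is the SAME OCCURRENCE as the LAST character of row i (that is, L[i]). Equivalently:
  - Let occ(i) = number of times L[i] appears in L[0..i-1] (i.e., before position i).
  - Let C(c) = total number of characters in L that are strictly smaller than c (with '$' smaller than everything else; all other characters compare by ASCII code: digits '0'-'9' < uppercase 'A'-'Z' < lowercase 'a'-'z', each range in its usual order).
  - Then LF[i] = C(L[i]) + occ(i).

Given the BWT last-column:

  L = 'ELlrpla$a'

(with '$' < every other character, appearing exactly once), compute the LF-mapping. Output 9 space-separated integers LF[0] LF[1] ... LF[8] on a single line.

Answer: 1 2 5 8 7 6 3 0 4

Derivation:
Char counts: '$':1, 'E':1, 'L':1, 'a':2, 'l':2, 'p':1, 'r':1
C (first-col start): C('$')=0, C('E')=1, C('L')=2, C('a')=3, C('l')=5, C('p')=7, C('r')=8
L[0]='E': occ=0, LF[0]=C('E')+0=1+0=1
L[1]='L': occ=0, LF[1]=C('L')+0=2+0=2
L[2]='l': occ=0, LF[2]=C('l')+0=5+0=5
L[3]='r': occ=0, LF[3]=C('r')+0=8+0=8
L[4]='p': occ=0, LF[4]=C('p')+0=7+0=7
L[5]='l': occ=1, LF[5]=C('l')+1=5+1=6
L[6]='a': occ=0, LF[6]=C('a')+0=3+0=3
L[7]='$': occ=0, LF[7]=C('$')+0=0+0=0
L[8]='a': occ=1, LF[8]=C('a')+1=3+1=4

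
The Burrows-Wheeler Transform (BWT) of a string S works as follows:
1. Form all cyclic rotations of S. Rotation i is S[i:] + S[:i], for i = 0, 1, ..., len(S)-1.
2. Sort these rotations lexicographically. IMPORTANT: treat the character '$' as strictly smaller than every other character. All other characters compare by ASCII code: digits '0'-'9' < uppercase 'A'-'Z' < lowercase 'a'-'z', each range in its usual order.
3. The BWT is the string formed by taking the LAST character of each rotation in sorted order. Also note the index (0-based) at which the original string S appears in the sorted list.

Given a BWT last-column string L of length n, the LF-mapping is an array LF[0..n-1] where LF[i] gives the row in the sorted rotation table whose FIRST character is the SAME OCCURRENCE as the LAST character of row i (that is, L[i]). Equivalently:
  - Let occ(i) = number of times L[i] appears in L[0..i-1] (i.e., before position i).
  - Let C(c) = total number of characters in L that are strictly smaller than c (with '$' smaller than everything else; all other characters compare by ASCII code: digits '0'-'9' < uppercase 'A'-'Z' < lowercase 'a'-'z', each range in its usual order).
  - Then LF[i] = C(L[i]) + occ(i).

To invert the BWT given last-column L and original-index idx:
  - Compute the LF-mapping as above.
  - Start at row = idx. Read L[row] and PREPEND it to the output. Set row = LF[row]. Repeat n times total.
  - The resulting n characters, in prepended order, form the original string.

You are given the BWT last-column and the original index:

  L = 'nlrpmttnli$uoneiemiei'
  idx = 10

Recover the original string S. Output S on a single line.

LF mapping: 12 8 17 16 10 18 19 13 9 4 0 20 15 14 1 5 2 11 6 3 7
Walk LF starting at row 10, prepending L[row]:
  step 1: row=10, L[10]='$', prepend. Next row=LF[10]=0
  step 2: row=0, L[0]='n', prepend. Next row=LF[0]=12
  step 3: row=12, L[12]='o', prepend. Next row=LF[12]=15
  step 4: row=15, L[15]='i', prepend. Next row=LF[15]=5
  step 5: row=5, L[5]='t', prepend. Next row=LF[5]=18
  step 6: row=18, L[18]='i', prepend. Next row=LF[18]=6
  step 7: row=6, L[6]='t', prepend. Next row=LF[6]=19
  step 8: row=19, L[19]='e', prepend. Next row=LF[19]=3
  step 9: row=3, L[3]='p', prepend. Next row=LF[3]=16
  step 10: row=16, L[16]='e', prepend. Next row=LF[16]=2
  step 11: row=2, L[2]='r', prepend. Next row=LF[2]=17
  step 12: row=17, L[17]='m', prepend. Next row=LF[17]=11
  step 13: row=11, L[11]='u', prepend. Next row=LF[11]=20
  step 14: row=20, L[20]='i', prepend. Next row=LF[20]=7
  step 15: row=7, L[7]='n', prepend. Next row=LF[7]=13
  step 16: row=13, L[13]='n', prepend. Next row=LF[13]=14
  step 17: row=14, L[14]='e', prepend. Next row=LF[14]=1
  step 18: row=1, L[1]='l', prepend. Next row=LF[1]=8
  step 19: row=8, L[8]='l', prepend. Next row=LF[8]=9
  step 20: row=9, L[9]='i', prepend. Next row=LF[9]=4
  step 21: row=4, L[4]='m', prepend. Next row=LF[4]=10
Reversed output: millenniumrepetition$

Answer: millenniumrepetition$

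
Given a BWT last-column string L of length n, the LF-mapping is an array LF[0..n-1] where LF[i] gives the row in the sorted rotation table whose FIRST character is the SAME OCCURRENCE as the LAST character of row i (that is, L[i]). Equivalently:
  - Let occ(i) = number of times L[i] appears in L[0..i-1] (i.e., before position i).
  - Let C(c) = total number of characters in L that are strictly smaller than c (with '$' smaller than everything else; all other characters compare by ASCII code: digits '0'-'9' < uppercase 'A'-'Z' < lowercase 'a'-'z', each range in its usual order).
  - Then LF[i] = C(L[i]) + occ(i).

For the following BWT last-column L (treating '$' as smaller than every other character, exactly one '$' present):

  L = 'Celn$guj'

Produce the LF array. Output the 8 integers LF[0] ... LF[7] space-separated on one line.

Char counts: '$':1, 'C':1, 'e':1, 'g':1, 'j':1, 'l':1, 'n':1, 'u':1
C (first-col start): C('$')=0, C('C')=1, C('e')=2, C('g')=3, C('j')=4, C('l')=5, C('n')=6, C('u')=7
L[0]='C': occ=0, LF[0]=C('C')+0=1+0=1
L[1]='e': occ=0, LF[1]=C('e')+0=2+0=2
L[2]='l': occ=0, LF[2]=C('l')+0=5+0=5
L[3]='n': occ=0, LF[3]=C('n')+0=6+0=6
L[4]='$': occ=0, LF[4]=C('$')+0=0+0=0
L[5]='g': occ=0, LF[5]=C('g')+0=3+0=3
L[6]='u': occ=0, LF[6]=C('u')+0=7+0=7
L[7]='j': occ=0, LF[7]=C('j')+0=4+0=4

Answer: 1 2 5 6 0 3 7 4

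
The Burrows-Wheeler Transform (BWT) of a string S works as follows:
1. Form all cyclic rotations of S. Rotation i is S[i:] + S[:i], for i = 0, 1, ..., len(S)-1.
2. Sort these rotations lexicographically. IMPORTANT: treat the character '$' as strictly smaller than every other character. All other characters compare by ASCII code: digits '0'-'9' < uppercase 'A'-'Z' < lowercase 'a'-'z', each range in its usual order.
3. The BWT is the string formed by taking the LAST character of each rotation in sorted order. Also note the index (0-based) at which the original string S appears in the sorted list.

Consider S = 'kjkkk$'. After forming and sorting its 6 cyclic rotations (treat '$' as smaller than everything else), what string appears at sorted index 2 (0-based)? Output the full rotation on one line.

All 6 rotations (rotation i = S[i:]+S[:i]):
  rot[0] = kjkkk$
  rot[1] = jkkk$k
  rot[2] = kkk$kj
  rot[3] = kk$kjk
  rot[4] = k$kjkk
  rot[5] = $kjkkk
Sorted (with $ < everything):
  sorted[0] = $kjkkk
  sorted[1] = jkkk$k
  sorted[2] = k$kjkk
  sorted[3] = kjkkk$
  sorted[4] = kk$kjk
  sorted[5] = kkk$kj
sorted[2] = k$kjkk

Answer: k$kjkk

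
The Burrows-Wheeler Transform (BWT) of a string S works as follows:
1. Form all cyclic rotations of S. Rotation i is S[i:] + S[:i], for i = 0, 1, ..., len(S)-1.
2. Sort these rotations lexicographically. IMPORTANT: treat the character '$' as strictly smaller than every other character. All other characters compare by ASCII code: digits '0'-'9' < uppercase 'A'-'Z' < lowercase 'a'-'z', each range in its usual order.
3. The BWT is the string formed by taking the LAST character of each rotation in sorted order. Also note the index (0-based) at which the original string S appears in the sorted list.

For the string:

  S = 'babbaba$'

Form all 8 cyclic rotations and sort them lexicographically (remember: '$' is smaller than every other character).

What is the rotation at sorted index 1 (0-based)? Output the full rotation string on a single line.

All 8 rotations (rotation i = S[i:]+S[:i]):
  rot[0] = babbaba$
  rot[1] = abbaba$b
  rot[2] = bbaba$ba
  rot[3] = baba$bab
  rot[4] = aba$babb
  rot[5] = ba$babba
  rot[6] = a$babbab
  rot[7] = $babbaba
Sorted (with $ < everything):
  sorted[0] = $babbaba
  sorted[1] = a$babbab
  sorted[2] = aba$babb
  sorted[3] = abbaba$b
  sorted[4] = ba$babba
  sorted[5] = baba$bab
  sorted[6] = babbaba$
  sorted[7] = bbaba$ba
sorted[1] = a$babbab

Answer: a$babbab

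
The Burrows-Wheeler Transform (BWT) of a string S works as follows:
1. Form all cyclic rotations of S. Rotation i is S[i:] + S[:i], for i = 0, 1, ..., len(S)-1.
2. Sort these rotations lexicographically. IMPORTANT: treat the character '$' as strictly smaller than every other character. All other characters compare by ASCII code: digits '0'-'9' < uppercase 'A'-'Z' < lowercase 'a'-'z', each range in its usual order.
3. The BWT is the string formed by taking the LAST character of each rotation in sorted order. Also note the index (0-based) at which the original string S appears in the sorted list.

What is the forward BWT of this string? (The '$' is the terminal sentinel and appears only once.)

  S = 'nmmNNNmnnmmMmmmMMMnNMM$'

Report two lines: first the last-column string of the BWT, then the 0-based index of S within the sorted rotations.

All 23 rotations (rotation i = S[i:]+S[:i]):
  rot[0] = nmmNNNmnnmmMmmmMMMnNMM$
  rot[1] = mmNNNmnnmmMmmmMMMnNMM$n
  rot[2] = mNNNmnnmmMmmmMMMnNMM$nm
  rot[3] = NNNmnnmmMmmmMMMnNMM$nmm
  rot[4] = NNmnnmmMmmmMMMnNMM$nmmN
  rot[5] = NmnnmmMmmmMMMnNMM$nmmNN
  rot[6] = mnnmmMmmmMMMnNMM$nmmNNN
  rot[7] = nnmmMmmmMMMnNMM$nmmNNNm
  rot[8] = nmmMmmmMMMnNMM$nmmNNNmn
  rot[9] = mmMmmmMMMnNMM$nmmNNNmnn
  rot[10] = mMmmmMMMnNMM$nmmNNNmnnm
  rot[11] = MmmmMMMnNMM$nmmNNNmnnmm
  rot[12] = mmmMMMnNMM$nmmNNNmnnmmM
  rot[13] = mmMMMnNMM$nmmNNNmnnmmMm
  rot[14] = mMMMnNMM$nmmNNNmnnmmMmm
  rot[15] = MMMnNMM$nmmNNNmnnmmMmmm
  rot[16] = MMnNMM$nmmNNNmnnmmMmmmM
  rot[17] = MnNMM$nmmNNNmnnmmMmmmMM
  rot[18] = nNMM$nmmNNNmnnmmMmmmMMM
  rot[19] = NMM$nmmNNNmnnmmMmmmMMMn
  rot[20] = MM$nmmNNNmnnmmMmmmMMMnN
  rot[21] = M$nmmNNNmnnmmMmmmMMMnNM
  rot[22] = $nmmNNNmnnmmMmmmMMMnNMM
Sorted (with $ < everything):
  sorted[0] = $nmmNNNmnnmmMmmmMMMnNMM  (last char: 'M')
  sorted[1] = M$nmmNNNmnnmmMmmmMMMnNM  (last char: 'M')
  sorted[2] = MM$nmmNNNmnnmmMmmmMMMnN  (last char: 'N')
  sorted[3] = MMMnNMM$nmmNNNmnnmmMmmm  (last char: 'm')
  sorted[4] = MMnNMM$nmmNNNmnnmmMmmmM  (last char: 'M')
  sorted[5] = MmmmMMMnNMM$nmmNNNmnnmm  (last char: 'm')
  sorted[6] = MnNMM$nmmNNNmnnmmMmmmMM  (last char: 'M')
  sorted[7] = NMM$nmmNNNmnnmmMmmmMMMn  (last char: 'n')
  sorted[8] = NNNmnnmmMmmmMMMnNMM$nmm  (last char: 'm')
  sorted[9] = NNmnnmmMmmmMMMnNMM$nmmN  (last char: 'N')
  sorted[10] = NmnnmmMmmmMMMnNMM$nmmNN  (last char: 'N')
  sorted[11] = mMMMnNMM$nmmNNNmnnmmMmm  (last char: 'm')
  sorted[12] = mMmmmMMMnNMM$nmmNNNmnnm  (last char: 'm')
  sorted[13] = mNNNmnnmmMmmmMMMnNMM$nm  (last char: 'm')
  sorted[14] = mmMMMnNMM$nmmNNNmnnmmMm  (last char: 'm')
  sorted[15] = mmMmmmMMMnNMM$nmmNNNmnn  (last char: 'n')
  sorted[16] = mmNNNmnnmmMmmmMMMnNMM$n  (last char: 'n')
  sorted[17] = mmmMMMnNMM$nmmNNNmnnmmM  (last char: 'M')
  sorted[18] = mnnmmMmmmMMMnNMM$nmmNNN  (last char: 'N')
  sorted[19] = nNMM$nmmNNNmnnmmMmmmMMM  (last char: 'M')
  sorted[20] = nmmMmmmMMMnNMM$nmmNNNmn  (last char: 'n')
  sorted[21] = nmmNNNmnnmmMmmmMMMnNMM$  (last char: '$')
  sorted[22] = nnmmMmmmMMMnNMM$nmmNNNm  (last char: 'm')
Last column: MMNmMmMnmNNmmmmnnMNMn$m
Original string S is at sorted index 21

Answer: MMNmMmMnmNNmmmmnnMNMn$m
21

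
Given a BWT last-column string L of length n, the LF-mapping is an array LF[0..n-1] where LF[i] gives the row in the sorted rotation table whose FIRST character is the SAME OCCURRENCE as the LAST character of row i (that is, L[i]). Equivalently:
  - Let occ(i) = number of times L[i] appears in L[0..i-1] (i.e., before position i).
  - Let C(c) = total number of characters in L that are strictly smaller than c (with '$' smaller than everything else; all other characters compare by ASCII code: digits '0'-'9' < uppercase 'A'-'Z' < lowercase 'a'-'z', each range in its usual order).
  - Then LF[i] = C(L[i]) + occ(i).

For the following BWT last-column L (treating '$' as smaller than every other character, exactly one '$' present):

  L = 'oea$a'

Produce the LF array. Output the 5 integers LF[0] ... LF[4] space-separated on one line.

Char counts: '$':1, 'a':2, 'e':1, 'o':1
C (first-col start): C('$')=0, C('a')=1, C('e')=3, C('o')=4
L[0]='o': occ=0, LF[0]=C('o')+0=4+0=4
L[1]='e': occ=0, LF[1]=C('e')+0=3+0=3
L[2]='a': occ=0, LF[2]=C('a')+0=1+0=1
L[3]='$': occ=0, LF[3]=C('$')+0=0+0=0
L[4]='a': occ=1, LF[4]=C('a')+1=1+1=2

Answer: 4 3 1 0 2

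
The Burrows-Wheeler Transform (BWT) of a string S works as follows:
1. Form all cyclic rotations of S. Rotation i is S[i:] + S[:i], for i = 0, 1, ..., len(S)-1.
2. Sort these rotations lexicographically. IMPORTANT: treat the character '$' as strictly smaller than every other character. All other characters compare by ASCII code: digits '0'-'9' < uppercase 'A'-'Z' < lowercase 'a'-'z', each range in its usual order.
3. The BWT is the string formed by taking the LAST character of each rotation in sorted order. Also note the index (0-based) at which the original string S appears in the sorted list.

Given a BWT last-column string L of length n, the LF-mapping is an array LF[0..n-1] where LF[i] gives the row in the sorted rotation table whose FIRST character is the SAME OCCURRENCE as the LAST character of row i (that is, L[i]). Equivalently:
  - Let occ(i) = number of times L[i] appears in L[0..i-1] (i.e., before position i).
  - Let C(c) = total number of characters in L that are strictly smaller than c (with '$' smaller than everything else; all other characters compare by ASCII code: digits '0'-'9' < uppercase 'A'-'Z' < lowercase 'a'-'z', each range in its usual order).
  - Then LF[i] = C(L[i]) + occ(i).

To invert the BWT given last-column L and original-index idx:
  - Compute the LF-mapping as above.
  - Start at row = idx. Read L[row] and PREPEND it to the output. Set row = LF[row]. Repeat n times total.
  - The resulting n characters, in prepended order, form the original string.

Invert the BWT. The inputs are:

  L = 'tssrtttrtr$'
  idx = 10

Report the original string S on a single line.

Answer: ttsrtsrrtt$

Derivation:
LF mapping: 6 4 5 1 7 8 9 2 10 3 0
Walk LF starting at row 10, prepending L[row]:
  step 1: row=10, L[10]='$', prepend. Next row=LF[10]=0
  step 2: row=0, L[0]='t', prepend. Next row=LF[0]=6
  step 3: row=6, L[6]='t', prepend. Next row=LF[6]=9
  step 4: row=9, L[9]='r', prepend. Next row=LF[9]=3
  step 5: row=3, L[3]='r', prepend. Next row=LF[3]=1
  step 6: row=1, L[1]='s', prepend. Next row=LF[1]=4
  step 7: row=4, L[4]='t', prepend. Next row=LF[4]=7
  step 8: row=7, L[7]='r', prepend. Next row=LF[7]=2
  step 9: row=2, L[2]='s', prepend. Next row=LF[2]=5
  step 10: row=5, L[5]='t', prepend. Next row=LF[5]=8
  step 11: row=8, L[8]='t', prepend. Next row=LF[8]=10
Reversed output: ttsrtsrrtt$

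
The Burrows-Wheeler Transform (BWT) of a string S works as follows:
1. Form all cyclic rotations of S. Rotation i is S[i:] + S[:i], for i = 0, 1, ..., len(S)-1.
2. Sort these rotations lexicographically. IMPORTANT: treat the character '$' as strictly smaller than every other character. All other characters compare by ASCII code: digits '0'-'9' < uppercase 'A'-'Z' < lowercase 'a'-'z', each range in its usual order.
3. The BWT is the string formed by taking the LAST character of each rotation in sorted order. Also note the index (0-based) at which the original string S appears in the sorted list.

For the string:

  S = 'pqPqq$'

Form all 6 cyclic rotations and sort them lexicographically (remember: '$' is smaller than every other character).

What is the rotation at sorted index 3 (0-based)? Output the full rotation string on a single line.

All 6 rotations (rotation i = S[i:]+S[:i]):
  rot[0] = pqPqq$
  rot[1] = qPqq$p
  rot[2] = Pqq$pq
  rot[3] = qq$pqP
  rot[4] = q$pqPq
  rot[5] = $pqPqq
Sorted (with $ < everything):
  sorted[0] = $pqPqq
  sorted[1] = Pqq$pq
  sorted[2] = pqPqq$
  sorted[3] = q$pqPq
  sorted[4] = qPqq$p
  sorted[5] = qq$pqP
sorted[3] = q$pqPq

Answer: q$pqPq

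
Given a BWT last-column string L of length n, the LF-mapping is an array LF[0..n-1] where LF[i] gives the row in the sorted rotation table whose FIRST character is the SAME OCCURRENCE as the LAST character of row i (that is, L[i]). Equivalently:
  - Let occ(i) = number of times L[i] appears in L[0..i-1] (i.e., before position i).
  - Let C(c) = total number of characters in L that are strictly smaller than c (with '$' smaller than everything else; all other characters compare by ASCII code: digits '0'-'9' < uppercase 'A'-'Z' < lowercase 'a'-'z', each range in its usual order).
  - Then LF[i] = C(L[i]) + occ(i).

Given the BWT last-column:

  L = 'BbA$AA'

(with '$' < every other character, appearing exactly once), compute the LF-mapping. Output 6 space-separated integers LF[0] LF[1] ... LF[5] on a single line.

Char counts: '$':1, 'A':3, 'B':1, 'b':1
C (first-col start): C('$')=0, C('A')=1, C('B')=4, C('b')=5
L[0]='B': occ=0, LF[0]=C('B')+0=4+0=4
L[1]='b': occ=0, LF[1]=C('b')+0=5+0=5
L[2]='A': occ=0, LF[2]=C('A')+0=1+0=1
L[3]='$': occ=0, LF[3]=C('$')+0=0+0=0
L[4]='A': occ=1, LF[4]=C('A')+1=1+1=2
L[5]='A': occ=2, LF[5]=C('A')+2=1+2=3

Answer: 4 5 1 0 2 3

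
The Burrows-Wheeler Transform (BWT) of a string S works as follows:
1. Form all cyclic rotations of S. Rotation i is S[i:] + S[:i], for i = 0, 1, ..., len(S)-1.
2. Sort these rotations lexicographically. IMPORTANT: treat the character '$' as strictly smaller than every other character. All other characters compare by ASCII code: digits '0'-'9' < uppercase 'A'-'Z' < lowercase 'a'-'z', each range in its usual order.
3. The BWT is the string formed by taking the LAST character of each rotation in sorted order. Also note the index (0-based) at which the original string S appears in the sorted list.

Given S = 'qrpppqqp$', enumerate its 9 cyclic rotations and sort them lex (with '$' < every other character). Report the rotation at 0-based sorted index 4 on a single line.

Answer: pqqp$qrpp

Derivation:
All 9 rotations (rotation i = S[i:]+S[:i]):
  rot[0] = qrpppqqp$
  rot[1] = rpppqqp$q
  rot[2] = pppqqp$qr
  rot[3] = ppqqp$qrp
  rot[4] = pqqp$qrpp
  rot[5] = qqp$qrppp
  rot[6] = qp$qrpppq
  rot[7] = p$qrpppqq
  rot[8] = $qrpppqqp
Sorted (with $ < everything):
  sorted[0] = $qrpppqqp
  sorted[1] = p$qrpppqq
  sorted[2] = pppqqp$qr
  sorted[3] = ppqqp$qrp
  sorted[4] = pqqp$qrpp
  sorted[5] = qp$qrpppq
  sorted[6] = qqp$qrppp
  sorted[7] = qrpppqqp$
  sorted[8] = rpppqqp$q
sorted[4] = pqqp$qrpp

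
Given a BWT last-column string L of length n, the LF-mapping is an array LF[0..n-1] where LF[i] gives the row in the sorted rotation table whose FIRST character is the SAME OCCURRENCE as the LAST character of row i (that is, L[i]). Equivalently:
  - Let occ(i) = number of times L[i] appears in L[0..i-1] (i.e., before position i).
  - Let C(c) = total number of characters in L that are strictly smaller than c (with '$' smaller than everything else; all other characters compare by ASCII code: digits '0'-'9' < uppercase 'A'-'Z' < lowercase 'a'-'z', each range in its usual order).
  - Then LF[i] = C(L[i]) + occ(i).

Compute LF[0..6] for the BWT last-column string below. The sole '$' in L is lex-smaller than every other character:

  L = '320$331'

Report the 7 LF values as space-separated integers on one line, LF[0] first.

Char counts: '$':1, '0':1, '1':1, '2':1, '3':3
C (first-col start): C('$')=0, C('0')=1, C('1')=2, C('2')=3, C('3')=4
L[0]='3': occ=0, LF[0]=C('3')+0=4+0=4
L[1]='2': occ=0, LF[1]=C('2')+0=3+0=3
L[2]='0': occ=0, LF[2]=C('0')+0=1+0=1
L[3]='$': occ=0, LF[3]=C('$')+0=0+0=0
L[4]='3': occ=1, LF[4]=C('3')+1=4+1=5
L[5]='3': occ=2, LF[5]=C('3')+2=4+2=6
L[6]='1': occ=0, LF[6]=C('1')+0=2+0=2

Answer: 4 3 1 0 5 6 2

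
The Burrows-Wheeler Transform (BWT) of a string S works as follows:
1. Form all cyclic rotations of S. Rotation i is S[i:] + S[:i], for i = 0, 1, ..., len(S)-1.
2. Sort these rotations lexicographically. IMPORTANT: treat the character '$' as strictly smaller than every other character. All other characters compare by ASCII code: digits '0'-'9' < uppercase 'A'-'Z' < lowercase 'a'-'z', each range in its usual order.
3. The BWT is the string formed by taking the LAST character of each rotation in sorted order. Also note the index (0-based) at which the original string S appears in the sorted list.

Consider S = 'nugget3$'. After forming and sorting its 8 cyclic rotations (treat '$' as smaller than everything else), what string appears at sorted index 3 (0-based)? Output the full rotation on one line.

All 8 rotations (rotation i = S[i:]+S[:i]):
  rot[0] = nugget3$
  rot[1] = ugget3$n
  rot[2] = gget3$nu
  rot[3] = get3$nug
  rot[4] = et3$nugg
  rot[5] = t3$nugge
  rot[6] = 3$nugget
  rot[7] = $nugget3
Sorted (with $ < everything):
  sorted[0] = $nugget3
  sorted[1] = 3$nugget
  sorted[2] = et3$nugg
  sorted[3] = get3$nug
  sorted[4] = gget3$nu
  sorted[5] = nugget3$
  sorted[6] = t3$nugge
  sorted[7] = ugget3$n
sorted[3] = get3$nug

Answer: get3$nug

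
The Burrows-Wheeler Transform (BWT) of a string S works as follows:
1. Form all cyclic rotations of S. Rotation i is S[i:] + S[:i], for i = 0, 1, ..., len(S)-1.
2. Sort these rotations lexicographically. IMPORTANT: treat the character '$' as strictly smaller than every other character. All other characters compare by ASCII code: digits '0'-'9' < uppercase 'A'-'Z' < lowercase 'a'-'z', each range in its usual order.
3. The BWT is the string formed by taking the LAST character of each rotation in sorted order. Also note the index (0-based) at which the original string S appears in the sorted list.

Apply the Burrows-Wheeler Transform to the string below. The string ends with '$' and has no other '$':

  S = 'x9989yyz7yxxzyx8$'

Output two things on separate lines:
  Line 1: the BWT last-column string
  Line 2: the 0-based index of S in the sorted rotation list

Answer: 8zx99x8y$yxz79yyx
8

Derivation:
All 17 rotations (rotation i = S[i:]+S[:i]):
  rot[0] = x9989yyz7yxxzyx8$
  rot[1] = 9989yyz7yxxzyx8$x
  rot[2] = 989yyz7yxxzyx8$x9
  rot[3] = 89yyz7yxxzyx8$x99
  rot[4] = 9yyz7yxxzyx8$x998
  rot[5] = yyz7yxxzyx8$x9989
  rot[6] = yz7yxxzyx8$x9989y
  rot[7] = z7yxxzyx8$x9989yy
  rot[8] = 7yxxzyx8$x9989yyz
  rot[9] = yxxzyx8$x9989yyz7
  rot[10] = xxzyx8$x9989yyz7y
  rot[11] = xzyx8$x9989yyz7yx
  rot[12] = zyx8$x9989yyz7yxx
  rot[13] = yx8$x9989yyz7yxxz
  rot[14] = x8$x9989yyz7yxxzy
  rot[15] = 8$x9989yyz7yxxzyx
  rot[16] = $x9989yyz7yxxzyx8
Sorted (with $ < everything):
  sorted[0] = $x9989yyz7yxxzyx8  (last char: '8')
  sorted[1] = 7yxxzyx8$x9989yyz  (last char: 'z')
  sorted[2] = 8$x9989yyz7yxxzyx  (last char: 'x')
  sorted[3] = 89yyz7yxxzyx8$x99  (last char: '9')
  sorted[4] = 989yyz7yxxzyx8$x9  (last char: '9')
  sorted[5] = 9989yyz7yxxzyx8$x  (last char: 'x')
  sorted[6] = 9yyz7yxxzyx8$x998  (last char: '8')
  sorted[7] = x8$x9989yyz7yxxzy  (last char: 'y')
  sorted[8] = x9989yyz7yxxzyx8$  (last char: '$')
  sorted[9] = xxzyx8$x9989yyz7y  (last char: 'y')
  sorted[10] = xzyx8$x9989yyz7yx  (last char: 'x')
  sorted[11] = yx8$x9989yyz7yxxz  (last char: 'z')
  sorted[12] = yxxzyx8$x9989yyz7  (last char: '7')
  sorted[13] = yyz7yxxzyx8$x9989  (last char: '9')
  sorted[14] = yz7yxxzyx8$x9989y  (last char: 'y')
  sorted[15] = z7yxxzyx8$x9989yy  (last char: 'y')
  sorted[16] = zyx8$x9989yyz7yxx  (last char: 'x')
Last column: 8zx99x8y$yxz79yyx
Original string S is at sorted index 8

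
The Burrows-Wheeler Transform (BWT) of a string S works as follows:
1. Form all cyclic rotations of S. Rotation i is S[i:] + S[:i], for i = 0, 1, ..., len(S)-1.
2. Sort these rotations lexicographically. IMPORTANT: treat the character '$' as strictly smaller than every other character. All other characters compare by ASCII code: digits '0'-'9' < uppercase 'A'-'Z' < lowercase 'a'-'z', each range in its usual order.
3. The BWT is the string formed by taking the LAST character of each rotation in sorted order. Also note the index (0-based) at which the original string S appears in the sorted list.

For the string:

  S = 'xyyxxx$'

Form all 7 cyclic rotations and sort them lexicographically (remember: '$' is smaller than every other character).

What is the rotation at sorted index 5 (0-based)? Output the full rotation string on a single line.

All 7 rotations (rotation i = S[i:]+S[:i]):
  rot[0] = xyyxxx$
  rot[1] = yyxxx$x
  rot[2] = yxxx$xy
  rot[3] = xxx$xyy
  rot[4] = xx$xyyx
  rot[5] = x$xyyxx
  rot[6] = $xyyxxx
Sorted (with $ < everything):
  sorted[0] = $xyyxxx
  sorted[1] = x$xyyxx
  sorted[2] = xx$xyyx
  sorted[3] = xxx$xyy
  sorted[4] = xyyxxx$
  sorted[5] = yxxx$xy
  sorted[6] = yyxxx$x
sorted[5] = yxxx$xy

Answer: yxxx$xy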